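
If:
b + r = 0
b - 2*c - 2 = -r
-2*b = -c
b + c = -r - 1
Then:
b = -1/2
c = -1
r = 1/2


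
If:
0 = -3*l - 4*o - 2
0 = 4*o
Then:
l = -2/3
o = 0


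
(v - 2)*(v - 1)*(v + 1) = v^3 - 2*v^2 - v + 2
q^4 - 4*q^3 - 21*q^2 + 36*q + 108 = (q - 6)*(q - 3)*(q + 2)*(q + 3)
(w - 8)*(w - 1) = w^2 - 9*w + 8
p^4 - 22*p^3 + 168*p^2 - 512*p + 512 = (p - 8)^2*(p - 4)*(p - 2)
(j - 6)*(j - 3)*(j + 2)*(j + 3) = j^4 - 4*j^3 - 21*j^2 + 36*j + 108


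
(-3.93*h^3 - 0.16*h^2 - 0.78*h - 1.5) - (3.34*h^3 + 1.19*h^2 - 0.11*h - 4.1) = -7.27*h^3 - 1.35*h^2 - 0.67*h + 2.6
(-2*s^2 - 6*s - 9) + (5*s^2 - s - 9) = 3*s^2 - 7*s - 18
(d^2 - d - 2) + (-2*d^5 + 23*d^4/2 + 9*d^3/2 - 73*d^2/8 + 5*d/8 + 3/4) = -2*d^5 + 23*d^4/2 + 9*d^3/2 - 65*d^2/8 - 3*d/8 - 5/4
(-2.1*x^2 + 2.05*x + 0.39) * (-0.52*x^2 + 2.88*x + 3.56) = 1.092*x^4 - 7.114*x^3 - 1.7748*x^2 + 8.4212*x + 1.3884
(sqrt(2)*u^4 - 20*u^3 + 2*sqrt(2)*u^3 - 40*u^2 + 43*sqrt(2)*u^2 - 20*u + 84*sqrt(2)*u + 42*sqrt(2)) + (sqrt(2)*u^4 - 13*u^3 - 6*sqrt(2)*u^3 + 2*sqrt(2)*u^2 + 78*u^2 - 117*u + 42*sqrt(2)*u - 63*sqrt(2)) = 2*sqrt(2)*u^4 - 33*u^3 - 4*sqrt(2)*u^3 + 38*u^2 + 45*sqrt(2)*u^2 - 137*u + 126*sqrt(2)*u - 21*sqrt(2)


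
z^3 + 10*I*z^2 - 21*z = z*(z + 3*I)*(z + 7*I)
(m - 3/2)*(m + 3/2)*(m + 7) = m^3 + 7*m^2 - 9*m/4 - 63/4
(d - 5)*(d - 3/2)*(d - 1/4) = d^3 - 27*d^2/4 + 73*d/8 - 15/8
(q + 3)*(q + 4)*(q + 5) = q^3 + 12*q^2 + 47*q + 60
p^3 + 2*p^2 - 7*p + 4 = (p - 1)^2*(p + 4)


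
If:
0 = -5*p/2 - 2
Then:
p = -4/5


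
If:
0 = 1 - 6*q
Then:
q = 1/6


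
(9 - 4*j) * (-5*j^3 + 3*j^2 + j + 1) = 20*j^4 - 57*j^3 + 23*j^2 + 5*j + 9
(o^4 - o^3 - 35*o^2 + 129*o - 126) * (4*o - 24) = 4*o^5 - 28*o^4 - 116*o^3 + 1356*o^2 - 3600*o + 3024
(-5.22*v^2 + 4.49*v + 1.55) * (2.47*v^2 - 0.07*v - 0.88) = -12.8934*v^4 + 11.4557*v^3 + 8.1078*v^2 - 4.0597*v - 1.364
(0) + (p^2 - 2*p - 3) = p^2 - 2*p - 3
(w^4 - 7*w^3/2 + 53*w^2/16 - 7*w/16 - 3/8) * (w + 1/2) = w^5 - 3*w^4 + 25*w^3/16 + 39*w^2/32 - 19*w/32 - 3/16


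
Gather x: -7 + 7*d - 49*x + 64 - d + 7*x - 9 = 6*d - 42*x + 48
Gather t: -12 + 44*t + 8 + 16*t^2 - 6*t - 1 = 16*t^2 + 38*t - 5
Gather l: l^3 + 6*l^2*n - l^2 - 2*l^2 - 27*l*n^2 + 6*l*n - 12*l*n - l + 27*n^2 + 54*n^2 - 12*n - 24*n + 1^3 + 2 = l^3 + l^2*(6*n - 3) + l*(-27*n^2 - 6*n - 1) + 81*n^2 - 36*n + 3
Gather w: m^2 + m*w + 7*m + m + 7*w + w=m^2 + 8*m + w*(m + 8)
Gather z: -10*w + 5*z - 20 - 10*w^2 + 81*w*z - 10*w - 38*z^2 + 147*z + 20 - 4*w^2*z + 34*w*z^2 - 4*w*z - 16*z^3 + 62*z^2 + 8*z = -10*w^2 - 20*w - 16*z^3 + z^2*(34*w + 24) + z*(-4*w^2 + 77*w + 160)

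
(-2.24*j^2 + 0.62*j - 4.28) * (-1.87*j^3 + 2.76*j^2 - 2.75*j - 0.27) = 4.1888*j^5 - 7.3418*j^4 + 15.8748*j^3 - 12.913*j^2 + 11.6026*j + 1.1556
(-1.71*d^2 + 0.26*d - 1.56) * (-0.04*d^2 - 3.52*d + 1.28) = 0.0684*d^4 + 6.0088*d^3 - 3.0416*d^2 + 5.824*d - 1.9968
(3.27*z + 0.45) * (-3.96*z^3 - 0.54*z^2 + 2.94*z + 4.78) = -12.9492*z^4 - 3.5478*z^3 + 9.3708*z^2 + 16.9536*z + 2.151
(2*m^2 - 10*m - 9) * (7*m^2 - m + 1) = 14*m^4 - 72*m^3 - 51*m^2 - m - 9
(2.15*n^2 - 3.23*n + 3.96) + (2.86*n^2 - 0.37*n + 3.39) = 5.01*n^2 - 3.6*n + 7.35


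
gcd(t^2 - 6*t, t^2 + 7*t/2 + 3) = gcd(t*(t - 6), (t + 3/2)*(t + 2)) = 1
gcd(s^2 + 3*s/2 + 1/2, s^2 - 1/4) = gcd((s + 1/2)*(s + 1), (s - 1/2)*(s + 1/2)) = s + 1/2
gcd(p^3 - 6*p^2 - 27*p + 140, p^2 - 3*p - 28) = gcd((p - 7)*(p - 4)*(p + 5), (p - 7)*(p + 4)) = p - 7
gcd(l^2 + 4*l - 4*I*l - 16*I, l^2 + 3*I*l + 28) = l - 4*I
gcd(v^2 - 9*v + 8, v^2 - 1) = v - 1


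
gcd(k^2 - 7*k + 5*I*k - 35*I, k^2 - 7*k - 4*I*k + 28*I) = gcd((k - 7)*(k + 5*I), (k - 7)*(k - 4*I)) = k - 7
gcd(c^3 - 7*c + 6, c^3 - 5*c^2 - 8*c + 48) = c + 3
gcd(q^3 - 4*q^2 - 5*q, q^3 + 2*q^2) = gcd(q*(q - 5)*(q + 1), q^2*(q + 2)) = q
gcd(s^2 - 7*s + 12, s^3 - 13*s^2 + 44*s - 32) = s - 4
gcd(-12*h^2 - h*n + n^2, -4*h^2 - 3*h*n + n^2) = 4*h - n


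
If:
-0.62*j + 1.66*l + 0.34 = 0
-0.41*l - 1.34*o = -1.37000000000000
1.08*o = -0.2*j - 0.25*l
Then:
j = -6.59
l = -2.67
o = 1.84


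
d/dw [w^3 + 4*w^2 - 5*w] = 3*w^2 + 8*w - 5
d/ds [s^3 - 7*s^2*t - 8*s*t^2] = 3*s^2 - 14*s*t - 8*t^2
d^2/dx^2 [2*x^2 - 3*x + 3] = 4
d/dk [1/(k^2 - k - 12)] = (1 - 2*k)/(-k^2 + k + 12)^2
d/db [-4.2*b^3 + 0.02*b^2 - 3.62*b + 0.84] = -12.6*b^2 + 0.04*b - 3.62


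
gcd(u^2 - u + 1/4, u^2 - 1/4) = u - 1/2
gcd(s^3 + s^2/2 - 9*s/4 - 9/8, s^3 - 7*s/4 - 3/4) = s^2 - s - 3/4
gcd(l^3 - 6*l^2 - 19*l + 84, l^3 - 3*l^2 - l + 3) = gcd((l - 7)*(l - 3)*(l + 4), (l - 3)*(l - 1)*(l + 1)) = l - 3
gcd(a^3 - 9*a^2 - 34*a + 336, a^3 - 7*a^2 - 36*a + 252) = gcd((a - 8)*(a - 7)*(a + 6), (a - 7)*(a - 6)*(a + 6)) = a^2 - a - 42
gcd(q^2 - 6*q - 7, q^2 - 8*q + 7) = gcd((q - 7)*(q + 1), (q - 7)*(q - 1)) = q - 7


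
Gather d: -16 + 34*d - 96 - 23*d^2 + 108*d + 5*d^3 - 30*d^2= 5*d^3 - 53*d^2 + 142*d - 112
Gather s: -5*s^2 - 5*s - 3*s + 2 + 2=-5*s^2 - 8*s + 4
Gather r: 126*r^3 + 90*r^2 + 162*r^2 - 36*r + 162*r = 126*r^3 + 252*r^2 + 126*r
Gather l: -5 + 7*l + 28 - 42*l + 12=35 - 35*l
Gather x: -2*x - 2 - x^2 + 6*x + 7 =-x^2 + 4*x + 5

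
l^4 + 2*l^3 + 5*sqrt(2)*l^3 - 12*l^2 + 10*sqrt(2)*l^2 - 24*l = l*(l + 2)*(l - sqrt(2))*(l + 6*sqrt(2))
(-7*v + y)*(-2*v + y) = 14*v^2 - 9*v*y + y^2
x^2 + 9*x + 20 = (x + 4)*(x + 5)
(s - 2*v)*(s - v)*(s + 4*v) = s^3 + s^2*v - 10*s*v^2 + 8*v^3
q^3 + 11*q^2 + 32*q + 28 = (q + 2)^2*(q + 7)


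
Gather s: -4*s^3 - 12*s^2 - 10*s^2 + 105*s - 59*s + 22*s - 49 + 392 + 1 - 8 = -4*s^3 - 22*s^2 + 68*s + 336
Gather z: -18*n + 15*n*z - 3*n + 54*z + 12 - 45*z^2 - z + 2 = -21*n - 45*z^2 + z*(15*n + 53) + 14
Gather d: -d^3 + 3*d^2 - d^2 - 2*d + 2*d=-d^3 + 2*d^2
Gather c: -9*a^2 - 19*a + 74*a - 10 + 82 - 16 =-9*a^2 + 55*a + 56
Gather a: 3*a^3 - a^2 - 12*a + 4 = 3*a^3 - a^2 - 12*a + 4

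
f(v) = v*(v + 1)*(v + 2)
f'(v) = v*(v + 1) + v*(v + 2) + (v + 1)*(v + 2) = 3*v^2 + 6*v + 2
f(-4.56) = -41.56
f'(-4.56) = 37.02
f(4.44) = 155.55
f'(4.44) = 87.78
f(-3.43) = -11.92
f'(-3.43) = 16.71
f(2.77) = 49.81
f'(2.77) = 41.64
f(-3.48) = -12.77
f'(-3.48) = 17.45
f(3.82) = 107.16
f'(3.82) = 68.70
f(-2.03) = -0.06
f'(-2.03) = 2.18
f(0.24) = 0.67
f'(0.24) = 3.61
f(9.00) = 990.00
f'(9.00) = 299.00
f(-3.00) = -6.00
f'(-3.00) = 11.00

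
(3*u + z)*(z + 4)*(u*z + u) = 3*u^2*z^2 + 15*u^2*z + 12*u^2 + u*z^3 + 5*u*z^2 + 4*u*z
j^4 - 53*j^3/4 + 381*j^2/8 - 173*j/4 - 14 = (j - 8)*(j - 7/2)*(j - 2)*(j + 1/4)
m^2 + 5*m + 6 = (m + 2)*(m + 3)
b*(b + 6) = b^2 + 6*b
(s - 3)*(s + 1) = s^2 - 2*s - 3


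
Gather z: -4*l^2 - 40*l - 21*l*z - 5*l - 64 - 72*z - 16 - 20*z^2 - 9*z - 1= -4*l^2 - 45*l - 20*z^2 + z*(-21*l - 81) - 81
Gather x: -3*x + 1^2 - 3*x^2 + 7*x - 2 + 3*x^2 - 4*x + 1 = 0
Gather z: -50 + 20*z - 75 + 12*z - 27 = 32*z - 152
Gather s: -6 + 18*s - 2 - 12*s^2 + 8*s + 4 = -12*s^2 + 26*s - 4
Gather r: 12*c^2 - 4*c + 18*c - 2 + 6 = 12*c^2 + 14*c + 4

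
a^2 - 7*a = a*(a - 7)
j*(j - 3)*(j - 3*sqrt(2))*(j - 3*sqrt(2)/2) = j^4 - 9*sqrt(2)*j^3/2 - 3*j^3 + 9*j^2 + 27*sqrt(2)*j^2/2 - 27*j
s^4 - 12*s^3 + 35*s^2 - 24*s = s*(s - 8)*(s - 3)*(s - 1)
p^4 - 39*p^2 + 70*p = p*(p - 5)*(p - 2)*(p + 7)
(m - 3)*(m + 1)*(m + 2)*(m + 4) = m^4 + 4*m^3 - 7*m^2 - 34*m - 24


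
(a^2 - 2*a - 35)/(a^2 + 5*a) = (a - 7)/a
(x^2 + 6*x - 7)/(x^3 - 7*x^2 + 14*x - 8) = (x + 7)/(x^2 - 6*x + 8)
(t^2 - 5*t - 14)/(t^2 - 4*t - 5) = (-t^2 + 5*t + 14)/(-t^2 + 4*t + 5)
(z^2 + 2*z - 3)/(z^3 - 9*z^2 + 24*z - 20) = (z^2 + 2*z - 3)/(z^3 - 9*z^2 + 24*z - 20)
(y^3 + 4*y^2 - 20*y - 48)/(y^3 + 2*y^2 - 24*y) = (y + 2)/y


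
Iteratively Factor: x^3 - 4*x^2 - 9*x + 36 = (x + 3)*(x^2 - 7*x + 12) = (x - 3)*(x + 3)*(x - 4)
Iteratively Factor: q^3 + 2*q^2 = (q)*(q^2 + 2*q) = q^2*(q + 2)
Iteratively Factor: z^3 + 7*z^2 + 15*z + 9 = (z + 3)*(z^2 + 4*z + 3) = (z + 3)^2*(z + 1)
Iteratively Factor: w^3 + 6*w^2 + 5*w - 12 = (w - 1)*(w^2 + 7*w + 12) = (w - 1)*(w + 4)*(w + 3)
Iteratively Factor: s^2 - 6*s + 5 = (s - 5)*(s - 1)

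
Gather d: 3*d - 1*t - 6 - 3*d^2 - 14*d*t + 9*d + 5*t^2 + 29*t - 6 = -3*d^2 + d*(12 - 14*t) + 5*t^2 + 28*t - 12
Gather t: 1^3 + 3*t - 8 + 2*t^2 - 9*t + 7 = 2*t^2 - 6*t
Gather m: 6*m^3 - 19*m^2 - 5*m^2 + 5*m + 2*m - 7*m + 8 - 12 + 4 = 6*m^3 - 24*m^2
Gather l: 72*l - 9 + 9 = 72*l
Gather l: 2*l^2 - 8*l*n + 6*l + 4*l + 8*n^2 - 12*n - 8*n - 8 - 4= 2*l^2 + l*(10 - 8*n) + 8*n^2 - 20*n - 12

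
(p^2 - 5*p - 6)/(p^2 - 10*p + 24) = (p + 1)/(p - 4)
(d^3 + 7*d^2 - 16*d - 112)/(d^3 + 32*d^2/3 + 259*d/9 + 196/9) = 9*(d^2 - 16)/(9*d^2 + 33*d + 28)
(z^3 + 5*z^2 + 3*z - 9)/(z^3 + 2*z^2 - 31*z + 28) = (z^2 + 6*z + 9)/(z^2 + 3*z - 28)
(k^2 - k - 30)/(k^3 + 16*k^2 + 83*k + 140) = (k - 6)/(k^2 + 11*k + 28)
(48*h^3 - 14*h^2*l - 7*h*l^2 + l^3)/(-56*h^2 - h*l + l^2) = (-6*h^2 + h*l + l^2)/(7*h + l)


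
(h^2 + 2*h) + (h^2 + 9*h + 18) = 2*h^2 + 11*h + 18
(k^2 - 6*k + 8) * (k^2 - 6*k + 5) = k^4 - 12*k^3 + 49*k^2 - 78*k + 40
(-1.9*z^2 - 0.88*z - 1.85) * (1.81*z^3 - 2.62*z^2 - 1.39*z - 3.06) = -3.439*z^5 + 3.3852*z^4 + 1.5981*z^3 + 11.8842*z^2 + 5.2643*z + 5.661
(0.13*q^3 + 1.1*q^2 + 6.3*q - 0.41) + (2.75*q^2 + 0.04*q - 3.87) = 0.13*q^3 + 3.85*q^2 + 6.34*q - 4.28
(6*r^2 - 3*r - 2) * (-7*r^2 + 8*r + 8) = -42*r^4 + 69*r^3 + 38*r^2 - 40*r - 16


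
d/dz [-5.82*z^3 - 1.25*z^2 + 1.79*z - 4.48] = -17.46*z^2 - 2.5*z + 1.79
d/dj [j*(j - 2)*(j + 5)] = 3*j^2 + 6*j - 10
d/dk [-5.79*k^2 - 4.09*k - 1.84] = -11.58*k - 4.09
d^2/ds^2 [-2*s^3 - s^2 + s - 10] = -12*s - 2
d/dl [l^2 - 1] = 2*l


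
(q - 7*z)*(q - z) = q^2 - 8*q*z + 7*z^2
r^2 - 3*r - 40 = (r - 8)*(r + 5)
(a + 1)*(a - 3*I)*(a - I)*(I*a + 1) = I*a^4 + 5*a^3 + I*a^3 + 5*a^2 - 7*I*a^2 - 3*a - 7*I*a - 3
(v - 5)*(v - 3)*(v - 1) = v^3 - 9*v^2 + 23*v - 15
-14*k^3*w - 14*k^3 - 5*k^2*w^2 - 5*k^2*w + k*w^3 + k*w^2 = (-7*k + w)*(2*k + w)*(k*w + k)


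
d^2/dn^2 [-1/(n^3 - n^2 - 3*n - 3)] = 2*((3*n - 1)*(-n^3 + n^2 + 3*n + 3) + (-3*n^2 + 2*n + 3)^2)/(-n^3 + n^2 + 3*n + 3)^3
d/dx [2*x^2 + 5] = 4*x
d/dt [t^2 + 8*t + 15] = 2*t + 8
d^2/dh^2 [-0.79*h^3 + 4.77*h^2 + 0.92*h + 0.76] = 9.54 - 4.74*h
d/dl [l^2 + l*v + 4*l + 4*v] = 2*l + v + 4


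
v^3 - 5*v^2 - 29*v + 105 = (v - 7)*(v - 3)*(v + 5)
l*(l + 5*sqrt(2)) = l^2 + 5*sqrt(2)*l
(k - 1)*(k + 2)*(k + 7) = k^3 + 8*k^2 + 5*k - 14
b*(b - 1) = b^2 - b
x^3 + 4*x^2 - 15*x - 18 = (x - 3)*(x + 1)*(x + 6)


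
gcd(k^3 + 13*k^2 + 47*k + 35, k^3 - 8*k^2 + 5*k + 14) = k + 1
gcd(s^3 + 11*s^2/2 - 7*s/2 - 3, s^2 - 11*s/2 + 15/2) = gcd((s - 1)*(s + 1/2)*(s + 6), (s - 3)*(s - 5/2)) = 1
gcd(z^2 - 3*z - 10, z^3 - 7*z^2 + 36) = z + 2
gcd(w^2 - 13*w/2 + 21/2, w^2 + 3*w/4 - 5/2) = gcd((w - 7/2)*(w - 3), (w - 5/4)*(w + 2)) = 1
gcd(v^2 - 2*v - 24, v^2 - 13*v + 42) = v - 6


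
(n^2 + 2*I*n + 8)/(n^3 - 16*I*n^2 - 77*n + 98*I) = (n + 4*I)/(n^2 - 14*I*n - 49)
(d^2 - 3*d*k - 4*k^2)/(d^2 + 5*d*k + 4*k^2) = (d - 4*k)/(d + 4*k)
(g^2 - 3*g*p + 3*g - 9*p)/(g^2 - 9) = (g - 3*p)/(g - 3)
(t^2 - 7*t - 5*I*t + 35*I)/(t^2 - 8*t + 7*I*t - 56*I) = (t^2 - t*(7 + 5*I) + 35*I)/(t^2 + t*(-8 + 7*I) - 56*I)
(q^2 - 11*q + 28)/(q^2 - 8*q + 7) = (q - 4)/(q - 1)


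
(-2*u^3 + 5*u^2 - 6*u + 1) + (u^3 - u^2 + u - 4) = -u^3 + 4*u^2 - 5*u - 3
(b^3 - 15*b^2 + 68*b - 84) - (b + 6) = b^3 - 15*b^2 + 67*b - 90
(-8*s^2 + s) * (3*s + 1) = -24*s^3 - 5*s^2 + s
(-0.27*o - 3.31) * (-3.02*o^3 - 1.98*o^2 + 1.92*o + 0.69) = 0.8154*o^4 + 10.5308*o^3 + 6.0354*o^2 - 6.5415*o - 2.2839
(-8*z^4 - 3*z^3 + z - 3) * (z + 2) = -8*z^5 - 19*z^4 - 6*z^3 + z^2 - z - 6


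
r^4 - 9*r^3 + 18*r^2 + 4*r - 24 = (r - 6)*(r - 2)^2*(r + 1)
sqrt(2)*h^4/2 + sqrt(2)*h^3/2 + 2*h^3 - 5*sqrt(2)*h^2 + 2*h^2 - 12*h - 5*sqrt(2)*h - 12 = (h - 2*sqrt(2))*(h + sqrt(2))*(h + 3*sqrt(2))*(sqrt(2)*h/2 + sqrt(2)/2)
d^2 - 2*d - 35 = (d - 7)*(d + 5)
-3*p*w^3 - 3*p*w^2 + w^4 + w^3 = w^2*(-3*p + w)*(w + 1)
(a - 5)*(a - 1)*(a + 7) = a^3 + a^2 - 37*a + 35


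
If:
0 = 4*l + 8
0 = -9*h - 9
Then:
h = -1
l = -2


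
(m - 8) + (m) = 2*m - 8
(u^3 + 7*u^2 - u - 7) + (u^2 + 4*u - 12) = u^3 + 8*u^2 + 3*u - 19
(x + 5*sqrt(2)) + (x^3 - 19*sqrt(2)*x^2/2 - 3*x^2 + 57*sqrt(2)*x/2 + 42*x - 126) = x^3 - 19*sqrt(2)*x^2/2 - 3*x^2 + 57*sqrt(2)*x/2 + 43*x - 126 + 5*sqrt(2)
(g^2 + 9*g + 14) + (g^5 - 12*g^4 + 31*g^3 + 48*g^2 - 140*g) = g^5 - 12*g^4 + 31*g^3 + 49*g^2 - 131*g + 14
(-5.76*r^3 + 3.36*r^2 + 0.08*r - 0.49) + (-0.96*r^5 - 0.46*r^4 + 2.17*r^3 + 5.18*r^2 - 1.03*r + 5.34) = -0.96*r^5 - 0.46*r^4 - 3.59*r^3 + 8.54*r^2 - 0.95*r + 4.85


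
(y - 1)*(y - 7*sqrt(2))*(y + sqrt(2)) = y^3 - 6*sqrt(2)*y^2 - y^2 - 14*y + 6*sqrt(2)*y + 14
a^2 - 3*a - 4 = (a - 4)*(a + 1)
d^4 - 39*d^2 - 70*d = d*(d - 7)*(d + 2)*(d + 5)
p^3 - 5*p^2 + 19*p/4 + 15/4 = (p - 3)*(p - 5/2)*(p + 1/2)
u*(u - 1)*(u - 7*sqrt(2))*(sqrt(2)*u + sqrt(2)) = sqrt(2)*u^4 - 14*u^3 - sqrt(2)*u^2 + 14*u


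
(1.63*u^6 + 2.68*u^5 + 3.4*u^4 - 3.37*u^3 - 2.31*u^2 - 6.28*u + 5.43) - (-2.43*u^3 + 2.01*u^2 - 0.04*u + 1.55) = 1.63*u^6 + 2.68*u^5 + 3.4*u^4 - 0.94*u^3 - 4.32*u^2 - 6.24*u + 3.88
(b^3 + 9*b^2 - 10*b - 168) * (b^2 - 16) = b^5 + 9*b^4 - 26*b^3 - 312*b^2 + 160*b + 2688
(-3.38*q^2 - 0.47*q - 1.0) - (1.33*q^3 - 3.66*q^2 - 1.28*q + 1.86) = -1.33*q^3 + 0.28*q^2 + 0.81*q - 2.86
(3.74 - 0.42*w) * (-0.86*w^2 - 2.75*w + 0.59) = 0.3612*w^3 - 2.0614*w^2 - 10.5328*w + 2.2066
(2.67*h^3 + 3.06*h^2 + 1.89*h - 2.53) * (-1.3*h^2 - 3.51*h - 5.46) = -3.471*h^5 - 13.3497*h^4 - 27.7758*h^3 - 20.0525*h^2 - 1.4391*h + 13.8138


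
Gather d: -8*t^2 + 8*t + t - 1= -8*t^2 + 9*t - 1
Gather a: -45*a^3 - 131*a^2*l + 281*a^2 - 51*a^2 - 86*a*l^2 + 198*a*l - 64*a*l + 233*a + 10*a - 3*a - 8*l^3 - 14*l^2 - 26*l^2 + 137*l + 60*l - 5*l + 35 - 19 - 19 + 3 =-45*a^3 + a^2*(230 - 131*l) + a*(-86*l^2 + 134*l + 240) - 8*l^3 - 40*l^2 + 192*l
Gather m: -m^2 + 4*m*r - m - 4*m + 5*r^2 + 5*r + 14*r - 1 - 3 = -m^2 + m*(4*r - 5) + 5*r^2 + 19*r - 4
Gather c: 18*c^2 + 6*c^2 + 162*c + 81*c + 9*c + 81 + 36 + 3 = 24*c^2 + 252*c + 120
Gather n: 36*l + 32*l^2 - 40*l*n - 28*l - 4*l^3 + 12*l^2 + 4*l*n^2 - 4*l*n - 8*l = -4*l^3 + 44*l^2 + 4*l*n^2 - 44*l*n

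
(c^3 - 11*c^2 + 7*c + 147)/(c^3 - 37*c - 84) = (c - 7)/(c + 4)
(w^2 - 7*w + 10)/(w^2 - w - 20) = (w - 2)/(w + 4)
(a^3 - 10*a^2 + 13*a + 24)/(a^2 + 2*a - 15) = (a^2 - 7*a - 8)/(a + 5)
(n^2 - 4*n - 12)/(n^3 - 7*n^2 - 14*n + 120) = (n + 2)/(n^2 - n - 20)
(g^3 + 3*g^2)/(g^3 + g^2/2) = 2*(g + 3)/(2*g + 1)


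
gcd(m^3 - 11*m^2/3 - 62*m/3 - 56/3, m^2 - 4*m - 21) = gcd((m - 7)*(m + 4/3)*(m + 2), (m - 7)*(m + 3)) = m - 7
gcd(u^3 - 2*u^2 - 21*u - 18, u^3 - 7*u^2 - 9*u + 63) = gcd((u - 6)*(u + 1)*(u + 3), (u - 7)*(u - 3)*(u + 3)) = u + 3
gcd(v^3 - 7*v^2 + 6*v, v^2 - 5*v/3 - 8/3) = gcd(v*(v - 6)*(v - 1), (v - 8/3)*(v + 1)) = 1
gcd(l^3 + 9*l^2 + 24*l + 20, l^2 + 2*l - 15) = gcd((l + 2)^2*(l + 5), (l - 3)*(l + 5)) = l + 5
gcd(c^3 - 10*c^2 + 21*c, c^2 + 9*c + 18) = 1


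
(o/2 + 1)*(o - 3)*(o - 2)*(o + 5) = o^4/2 + o^3 - 19*o^2/2 - 4*o + 30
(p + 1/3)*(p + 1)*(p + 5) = p^3 + 19*p^2/3 + 7*p + 5/3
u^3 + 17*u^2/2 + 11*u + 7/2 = (u + 1/2)*(u + 1)*(u + 7)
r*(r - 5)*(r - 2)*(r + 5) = r^4 - 2*r^3 - 25*r^2 + 50*r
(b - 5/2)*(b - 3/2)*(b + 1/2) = b^3 - 7*b^2/2 + 7*b/4 + 15/8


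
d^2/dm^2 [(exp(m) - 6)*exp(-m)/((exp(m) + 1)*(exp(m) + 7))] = 2*(2*exp(5*m) - 15*exp(4*m) - 246*exp(3*m) - 838*exp(2*m) - 504*exp(m) - 147)*exp(-m)/(exp(6*m) + 24*exp(5*m) + 213*exp(4*m) + 848*exp(3*m) + 1491*exp(2*m) + 1176*exp(m) + 343)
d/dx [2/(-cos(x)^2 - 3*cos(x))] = -2*(2*cos(x) + 3)*sin(x)/((cos(x) + 3)^2*cos(x)^2)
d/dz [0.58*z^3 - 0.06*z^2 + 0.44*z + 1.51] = 1.74*z^2 - 0.12*z + 0.44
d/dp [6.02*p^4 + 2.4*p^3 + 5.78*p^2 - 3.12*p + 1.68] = 24.08*p^3 + 7.2*p^2 + 11.56*p - 3.12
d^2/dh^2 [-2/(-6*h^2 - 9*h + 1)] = 12*(-12*h^2 - 18*h + 3*(4*h + 3)^2 + 2)/(6*h^2 + 9*h - 1)^3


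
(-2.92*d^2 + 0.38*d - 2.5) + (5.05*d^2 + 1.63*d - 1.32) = 2.13*d^2 + 2.01*d - 3.82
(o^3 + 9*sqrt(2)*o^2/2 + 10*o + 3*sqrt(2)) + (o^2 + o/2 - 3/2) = o^3 + o^2 + 9*sqrt(2)*o^2/2 + 21*o/2 - 3/2 + 3*sqrt(2)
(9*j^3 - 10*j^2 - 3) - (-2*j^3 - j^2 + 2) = 11*j^3 - 9*j^2 - 5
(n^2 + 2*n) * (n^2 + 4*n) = n^4 + 6*n^3 + 8*n^2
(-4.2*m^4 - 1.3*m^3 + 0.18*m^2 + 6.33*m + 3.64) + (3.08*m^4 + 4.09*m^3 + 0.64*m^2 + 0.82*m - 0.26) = -1.12*m^4 + 2.79*m^3 + 0.82*m^2 + 7.15*m + 3.38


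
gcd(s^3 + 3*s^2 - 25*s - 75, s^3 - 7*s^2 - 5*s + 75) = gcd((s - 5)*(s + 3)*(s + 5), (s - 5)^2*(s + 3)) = s^2 - 2*s - 15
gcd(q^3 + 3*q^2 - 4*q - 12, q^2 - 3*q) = 1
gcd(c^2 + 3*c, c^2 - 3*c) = c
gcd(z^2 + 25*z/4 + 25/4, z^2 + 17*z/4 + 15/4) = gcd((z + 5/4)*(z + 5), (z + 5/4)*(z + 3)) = z + 5/4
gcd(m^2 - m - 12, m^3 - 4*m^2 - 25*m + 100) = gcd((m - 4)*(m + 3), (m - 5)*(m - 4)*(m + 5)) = m - 4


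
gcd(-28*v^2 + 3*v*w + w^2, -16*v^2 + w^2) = 4*v - w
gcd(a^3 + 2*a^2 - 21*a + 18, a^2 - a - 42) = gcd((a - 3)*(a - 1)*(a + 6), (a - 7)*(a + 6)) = a + 6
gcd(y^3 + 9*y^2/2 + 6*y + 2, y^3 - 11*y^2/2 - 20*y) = 1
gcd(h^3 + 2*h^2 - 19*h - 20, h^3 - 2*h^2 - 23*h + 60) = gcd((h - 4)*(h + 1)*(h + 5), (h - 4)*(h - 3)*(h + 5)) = h^2 + h - 20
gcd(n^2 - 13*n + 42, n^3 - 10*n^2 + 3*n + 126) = n^2 - 13*n + 42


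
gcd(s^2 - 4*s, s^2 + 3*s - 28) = s - 4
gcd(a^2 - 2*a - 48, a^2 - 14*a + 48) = a - 8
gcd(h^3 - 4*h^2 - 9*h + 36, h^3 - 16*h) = h - 4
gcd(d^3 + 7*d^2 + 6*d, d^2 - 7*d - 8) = d + 1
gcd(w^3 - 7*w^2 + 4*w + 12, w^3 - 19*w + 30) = w - 2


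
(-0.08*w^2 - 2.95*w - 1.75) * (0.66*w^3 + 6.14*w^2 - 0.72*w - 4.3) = -0.0528*w^5 - 2.4382*w^4 - 19.2104*w^3 - 8.277*w^2 + 13.945*w + 7.525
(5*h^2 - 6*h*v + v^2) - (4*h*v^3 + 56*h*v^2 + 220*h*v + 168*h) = 5*h^2 - 4*h*v^3 - 56*h*v^2 - 226*h*v - 168*h + v^2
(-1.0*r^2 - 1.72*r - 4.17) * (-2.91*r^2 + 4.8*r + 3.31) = 2.91*r^4 + 0.2052*r^3 + 0.5687*r^2 - 25.7092*r - 13.8027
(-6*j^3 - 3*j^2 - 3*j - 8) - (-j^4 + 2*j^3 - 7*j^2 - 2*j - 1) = j^4 - 8*j^3 + 4*j^2 - j - 7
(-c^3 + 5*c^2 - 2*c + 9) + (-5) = -c^3 + 5*c^2 - 2*c + 4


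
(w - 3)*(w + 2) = w^2 - w - 6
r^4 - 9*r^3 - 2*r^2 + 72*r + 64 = (r - 8)*(r - 4)*(r + 1)*(r + 2)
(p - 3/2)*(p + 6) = p^2 + 9*p/2 - 9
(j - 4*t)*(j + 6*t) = j^2 + 2*j*t - 24*t^2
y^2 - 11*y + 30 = (y - 6)*(y - 5)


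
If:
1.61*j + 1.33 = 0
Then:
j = -0.83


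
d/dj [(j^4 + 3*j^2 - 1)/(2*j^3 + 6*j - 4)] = (j*(2*j^2 + 3)*(j^3 + 3*j - 2) - 3*(j^2 + 1)*(j^4 + 3*j^2 - 1)/2)/(j^3 + 3*j - 2)^2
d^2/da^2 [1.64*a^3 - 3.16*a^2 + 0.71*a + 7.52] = 9.84*a - 6.32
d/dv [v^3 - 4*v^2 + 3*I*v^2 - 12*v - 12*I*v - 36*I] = 3*v^2 + v*(-8 + 6*I) - 12 - 12*I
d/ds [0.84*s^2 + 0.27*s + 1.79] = 1.68*s + 0.27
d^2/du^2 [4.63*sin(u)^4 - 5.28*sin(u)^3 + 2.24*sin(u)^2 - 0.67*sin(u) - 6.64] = -74.08*sin(u)^4 + 47.52*sin(u)^3 + 46.6*sin(u)^2 - 31.01*sin(u) + 4.48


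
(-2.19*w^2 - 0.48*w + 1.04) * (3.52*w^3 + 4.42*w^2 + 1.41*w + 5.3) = -7.7088*w^5 - 11.3694*w^4 - 1.5487*w^3 - 7.687*w^2 - 1.0776*w + 5.512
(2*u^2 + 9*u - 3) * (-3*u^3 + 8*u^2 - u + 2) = -6*u^5 - 11*u^4 + 79*u^3 - 29*u^2 + 21*u - 6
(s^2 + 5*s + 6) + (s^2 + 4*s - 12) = 2*s^2 + 9*s - 6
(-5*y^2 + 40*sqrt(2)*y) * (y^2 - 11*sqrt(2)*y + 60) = -5*y^4 + 95*sqrt(2)*y^3 - 1180*y^2 + 2400*sqrt(2)*y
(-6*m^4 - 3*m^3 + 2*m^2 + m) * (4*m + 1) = -24*m^5 - 18*m^4 + 5*m^3 + 6*m^2 + m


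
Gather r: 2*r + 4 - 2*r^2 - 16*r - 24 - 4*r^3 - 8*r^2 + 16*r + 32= -4*r^3 - 10*r^2 + 2*r + 12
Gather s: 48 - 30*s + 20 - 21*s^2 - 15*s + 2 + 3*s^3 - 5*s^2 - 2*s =3*s^3 - 26*s^2 - 47*s + 70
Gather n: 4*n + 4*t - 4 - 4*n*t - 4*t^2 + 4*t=n*(4 - 4*t) - 4*t^2 + 8*t - 4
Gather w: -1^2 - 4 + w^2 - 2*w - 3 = w^2 - 2*w - 8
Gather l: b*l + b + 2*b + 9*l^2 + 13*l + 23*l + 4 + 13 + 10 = 3*b + 9*l^2 + l*(b + 36) + 27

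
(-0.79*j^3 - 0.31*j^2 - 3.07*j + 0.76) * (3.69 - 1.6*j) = 1.264*j^4 - 2.4191*j^3 + 3.7681*j^2 - 12.5443*j + 2.8044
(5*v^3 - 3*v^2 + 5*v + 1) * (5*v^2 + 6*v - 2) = 25*v^5 + 15*v^4 - 3*v^3 + 41*v^2 - 4*v - 2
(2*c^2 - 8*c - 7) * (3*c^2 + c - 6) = 6*c^4 - 22*c^3 - 41*c^2 + 41*c + 42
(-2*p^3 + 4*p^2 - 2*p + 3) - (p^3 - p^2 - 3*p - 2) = -3*p^3 + 5*p^2 + p + 5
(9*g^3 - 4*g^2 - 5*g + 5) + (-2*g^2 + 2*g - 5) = 9*g^3 - 6*g^2 - 3*g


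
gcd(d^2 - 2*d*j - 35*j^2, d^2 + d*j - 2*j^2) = 1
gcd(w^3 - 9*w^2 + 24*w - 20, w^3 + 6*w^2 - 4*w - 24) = w - 2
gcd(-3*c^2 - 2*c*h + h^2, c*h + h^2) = c + h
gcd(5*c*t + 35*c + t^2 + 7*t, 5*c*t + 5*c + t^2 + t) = 5*c + t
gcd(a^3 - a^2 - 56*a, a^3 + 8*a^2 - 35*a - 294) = a + 7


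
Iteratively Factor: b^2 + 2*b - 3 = (b + 3)*(b - 1)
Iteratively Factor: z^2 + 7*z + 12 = (z + 4)*(z + 3)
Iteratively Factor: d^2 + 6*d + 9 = (d + 3)*(d + 3)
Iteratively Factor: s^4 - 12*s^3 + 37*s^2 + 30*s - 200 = (s - 5)*(s^3 - 7*s^2 + 2*s + 40) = (s - 5)*(s + 2)*(s^2 - 9*s + 20) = (s - 5)*(s - 4)*(s + 2)*(s - 5)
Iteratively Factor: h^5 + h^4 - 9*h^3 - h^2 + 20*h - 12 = (h - 1)*(h^4 + 2*h^3 - 7*h^2 - 8*h + 12) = (h - 1)^2*(h^3 + 3*h^2 - 4*h - 12) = (h - 1)^2*(h + 3)*(h^2 - 4) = (h - 1)^2*(h + 2)*(h + 3)*(h - 2)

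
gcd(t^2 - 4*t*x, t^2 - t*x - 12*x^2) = -t + 4*x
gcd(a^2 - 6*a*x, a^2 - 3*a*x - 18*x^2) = -a + 6*x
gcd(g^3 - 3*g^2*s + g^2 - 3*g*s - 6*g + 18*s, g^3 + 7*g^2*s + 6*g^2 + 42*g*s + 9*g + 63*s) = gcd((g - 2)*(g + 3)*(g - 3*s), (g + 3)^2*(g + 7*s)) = g + 3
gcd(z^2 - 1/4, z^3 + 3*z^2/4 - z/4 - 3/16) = z^2 - 1/4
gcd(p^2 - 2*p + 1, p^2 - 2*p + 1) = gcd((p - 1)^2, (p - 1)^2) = p^2 - 2*p + 1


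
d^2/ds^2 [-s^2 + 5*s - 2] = -2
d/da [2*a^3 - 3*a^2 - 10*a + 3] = 6*a^2 - 6*a - 10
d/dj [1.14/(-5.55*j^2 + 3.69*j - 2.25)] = (12.654*j - 4.2066)/(5.55*j^2 - 3.69*j + 2.25)^2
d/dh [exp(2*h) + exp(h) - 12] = (2*exp(h) + 1)*exp(h)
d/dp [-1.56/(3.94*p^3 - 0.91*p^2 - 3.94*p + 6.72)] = (18.4392*p^2 - 2.8392*p - 6.1464)/(3.94*p^3 - 0.91*p^2 - 3.94*p + 6.72)^2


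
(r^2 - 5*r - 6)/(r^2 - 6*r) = (r + 1)/r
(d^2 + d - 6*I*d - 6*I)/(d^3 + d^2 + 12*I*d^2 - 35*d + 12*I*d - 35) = (d - 6*I)/(d^2 + 12*I*d - 35)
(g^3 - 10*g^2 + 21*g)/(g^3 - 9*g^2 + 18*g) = (g - 7)/(g - 6)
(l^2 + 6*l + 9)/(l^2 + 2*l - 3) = (l + 3)/(l - 1)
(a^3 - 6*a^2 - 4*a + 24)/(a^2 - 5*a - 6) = (a^2 - 4)/(a + 1)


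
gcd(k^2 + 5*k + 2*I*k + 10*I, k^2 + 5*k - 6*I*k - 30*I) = k + 5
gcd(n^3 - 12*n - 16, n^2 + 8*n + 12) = n + 2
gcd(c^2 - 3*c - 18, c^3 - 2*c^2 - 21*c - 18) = c^2 - 3*c - 18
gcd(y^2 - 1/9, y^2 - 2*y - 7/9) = y + 1/3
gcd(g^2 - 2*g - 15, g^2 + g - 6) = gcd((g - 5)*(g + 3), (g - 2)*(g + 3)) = g + 3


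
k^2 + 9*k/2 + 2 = (k + 1/2)*(k + 4)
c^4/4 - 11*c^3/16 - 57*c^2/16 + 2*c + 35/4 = (c/4 + 1/2)*(c - 5)*(c - 7/4)*(c + 2)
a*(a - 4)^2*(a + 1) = a^4 - 7*a^3 + 8*a^2 + 16*a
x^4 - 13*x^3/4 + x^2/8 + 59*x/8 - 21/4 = (x - 2)*(x - 7/4)*(x - 1)*(x + 3/2)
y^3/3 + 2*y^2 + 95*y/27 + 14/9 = (y/3 + 1)*(y + 2/3)*(y + 7/3)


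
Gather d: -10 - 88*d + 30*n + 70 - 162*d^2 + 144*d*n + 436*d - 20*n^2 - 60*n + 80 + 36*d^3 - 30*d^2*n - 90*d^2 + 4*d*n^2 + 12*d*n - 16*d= 36*d^3 + d^2*(-30*n - 252) + d*(4*n^2 + 156*n + 332) - 20*n^2 - 30*n + 140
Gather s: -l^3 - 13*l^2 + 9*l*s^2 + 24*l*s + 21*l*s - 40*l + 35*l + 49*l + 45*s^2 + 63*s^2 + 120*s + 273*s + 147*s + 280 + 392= -l^3 - 13*l^2 + 44*l + s^2*(9*l + 108) + s*(45*l + 540) + 672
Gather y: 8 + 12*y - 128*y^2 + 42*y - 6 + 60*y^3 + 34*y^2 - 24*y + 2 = 60*y^3 - 94*y^2 + 30*y + 4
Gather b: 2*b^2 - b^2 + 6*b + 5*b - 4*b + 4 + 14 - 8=b^2 + 7*b + 10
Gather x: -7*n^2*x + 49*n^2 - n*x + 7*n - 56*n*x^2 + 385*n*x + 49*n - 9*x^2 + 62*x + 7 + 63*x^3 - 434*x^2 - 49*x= 49*n^2 + 56*n + 63*x^3 + x^2*(-56*n - 443) + x*(-7*n^2 + 384*n + 13) + 7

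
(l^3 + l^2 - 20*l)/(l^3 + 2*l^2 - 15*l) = (l - 4)/(l - 3)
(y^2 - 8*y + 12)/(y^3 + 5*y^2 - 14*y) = (y - 6)/(y*(y + 7))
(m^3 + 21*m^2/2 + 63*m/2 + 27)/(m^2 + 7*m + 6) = (2*m^2 + 9*m + 9)/(2*(m + 1))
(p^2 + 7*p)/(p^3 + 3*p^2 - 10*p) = (p + 7)/(p^2 + 3*p - 10)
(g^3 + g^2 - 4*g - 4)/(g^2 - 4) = g + 1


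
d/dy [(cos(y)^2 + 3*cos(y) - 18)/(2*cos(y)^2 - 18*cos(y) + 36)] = 6*sin(y)/(cos(y) - 6)^2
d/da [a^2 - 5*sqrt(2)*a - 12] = 2*a - 5*sqrt(2)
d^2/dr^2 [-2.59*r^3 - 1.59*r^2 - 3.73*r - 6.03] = -15.54*r - 3.18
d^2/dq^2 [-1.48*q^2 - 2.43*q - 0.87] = -2.96000000000000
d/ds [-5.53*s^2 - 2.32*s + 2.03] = -11.06*s - 2.32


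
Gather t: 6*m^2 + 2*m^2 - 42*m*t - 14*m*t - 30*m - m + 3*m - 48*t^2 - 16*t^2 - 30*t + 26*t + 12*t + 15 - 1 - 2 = 8*m^2 - 28*m - 64*t^2 + t*(8 - 56*m) + 12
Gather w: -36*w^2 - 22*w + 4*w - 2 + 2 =-36*w^2 - 18*w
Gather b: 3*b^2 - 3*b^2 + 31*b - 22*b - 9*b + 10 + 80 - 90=0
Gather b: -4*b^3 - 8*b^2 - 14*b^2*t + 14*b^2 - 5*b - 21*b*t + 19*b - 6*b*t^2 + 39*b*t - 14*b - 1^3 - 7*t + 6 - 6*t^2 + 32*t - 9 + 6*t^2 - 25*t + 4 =-4*b^3 + b^2*(6 - 14*t) + b*(-6*t^2 + 18*t)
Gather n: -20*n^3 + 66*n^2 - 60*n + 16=-20*n^3 + 66*n^2 - 60*n + 16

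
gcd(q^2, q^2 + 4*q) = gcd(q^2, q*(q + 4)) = q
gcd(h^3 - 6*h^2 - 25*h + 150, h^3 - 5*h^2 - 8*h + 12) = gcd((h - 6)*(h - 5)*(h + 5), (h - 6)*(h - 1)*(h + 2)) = h - 6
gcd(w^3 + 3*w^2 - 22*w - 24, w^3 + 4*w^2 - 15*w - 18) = w^2 + 7*w + 6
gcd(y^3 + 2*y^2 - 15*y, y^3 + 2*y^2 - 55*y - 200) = y + 5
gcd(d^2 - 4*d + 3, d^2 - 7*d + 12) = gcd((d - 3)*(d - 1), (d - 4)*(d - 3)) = d - 3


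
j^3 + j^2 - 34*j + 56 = (j - 4)*(j - 2)*(j + 7)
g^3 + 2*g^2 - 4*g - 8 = (g - 2)*(g + 2)^2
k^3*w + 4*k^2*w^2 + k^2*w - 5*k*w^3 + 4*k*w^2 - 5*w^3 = (k - w)*(k + 5*w)*(k*w + w)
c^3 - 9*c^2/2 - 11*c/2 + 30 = (c - 4)*(c - 3)*(c + 5/2)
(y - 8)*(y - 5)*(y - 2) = y^3 - 15*y^2 + 66*y - 80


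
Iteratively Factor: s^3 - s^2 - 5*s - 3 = (s + 1)*(s^2 - 2*s - 3) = (s - 3)*(s + 1)*(s + 1)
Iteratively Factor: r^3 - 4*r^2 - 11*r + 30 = (r + 3)*(r^2 - 7*r + 10) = (r - 2)*(r + 3)*(r - 5)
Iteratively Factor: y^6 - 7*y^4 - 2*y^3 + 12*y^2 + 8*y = (y)*(y^5 - 7*y^3 - 2*y^2 + 12*y + 8) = y*(y + 2)*(y^4 - 2*y^3 - 3*y^2 + 4*y + 4) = y*(y - 2)*(y + 2)*(y^3 - 3*y - 2) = y*(y - 2)*(y + 1)*(y + 2)*(y^2 - y - 2) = y*(y - 2)*(y + 1)^2*(y + 2)*(y - 2)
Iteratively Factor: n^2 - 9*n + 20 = (n - 5)*(n - 4)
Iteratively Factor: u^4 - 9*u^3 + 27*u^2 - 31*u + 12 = (u - 4)*(u^3 - 5*u^2 + 7*u - 3) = (u - 4)*(u - 1)*(u^2 - 4*u + 3) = (u - 4)*(u - 3)*(u - 1)*(u - 1)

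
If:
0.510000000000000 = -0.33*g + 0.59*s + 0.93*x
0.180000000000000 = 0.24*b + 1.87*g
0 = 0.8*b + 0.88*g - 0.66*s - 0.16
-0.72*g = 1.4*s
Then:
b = 0.07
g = 0.09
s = -0.05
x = 0.61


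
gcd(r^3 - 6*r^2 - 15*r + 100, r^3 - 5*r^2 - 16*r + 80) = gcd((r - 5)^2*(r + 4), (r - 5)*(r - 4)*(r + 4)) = r^2 - r - 20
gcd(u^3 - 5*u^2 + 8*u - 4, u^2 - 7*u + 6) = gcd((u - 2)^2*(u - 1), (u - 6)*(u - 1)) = u - 1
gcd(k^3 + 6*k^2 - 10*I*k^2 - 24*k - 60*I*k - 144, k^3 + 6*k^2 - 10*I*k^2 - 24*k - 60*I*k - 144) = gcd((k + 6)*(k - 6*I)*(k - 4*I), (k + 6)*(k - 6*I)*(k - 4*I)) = k^3 + k^2*(6 - 10*I) + k*(-24 - 60*I) - 144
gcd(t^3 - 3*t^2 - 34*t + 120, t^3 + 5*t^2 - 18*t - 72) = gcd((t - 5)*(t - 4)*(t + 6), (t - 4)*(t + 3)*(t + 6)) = t^2 + 2*t - 24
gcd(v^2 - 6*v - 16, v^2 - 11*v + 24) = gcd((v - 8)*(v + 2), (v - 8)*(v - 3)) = v - 8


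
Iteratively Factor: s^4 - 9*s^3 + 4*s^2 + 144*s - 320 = (s - 5)*(s^3 - 4*s^2 - 16*s + 64) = (s - 5)*(s + 4)*(s^2 - 8*s + 16) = (s - 5)*(s - 4)*(s + 4)*(s - 4)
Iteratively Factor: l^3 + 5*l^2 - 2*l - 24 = (l + 3)*(l^2 + 2*l - 8) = (l + 3)*(l + 4)*(l - 2)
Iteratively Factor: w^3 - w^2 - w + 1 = (w - 1)*(w^2 - 1) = (w - 1)^2*(w + 1)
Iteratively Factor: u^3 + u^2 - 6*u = (u + 3)*(u^2 - 2*u) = u*(u + 3)*(u - 2)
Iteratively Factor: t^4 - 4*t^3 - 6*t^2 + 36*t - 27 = (t - 3)*(t^3 - t^2 - 9*t + 9) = (t - 3)*(t + 3)*(t^2 - 4*t + 3) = (t - 3)^2*(t + 3)*(t - 1)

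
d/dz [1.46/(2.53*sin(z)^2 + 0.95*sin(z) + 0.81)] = -(7.3876*sin(z) + 1.387)*cos(z)/(2.53*sin(z)^2 + 0.95*sin(z) + 0.81)^2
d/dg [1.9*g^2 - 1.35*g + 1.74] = 3.8*g - 1.35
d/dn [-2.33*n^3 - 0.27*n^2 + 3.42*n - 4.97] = -6.99*n^2 - 0.54*n + 3.42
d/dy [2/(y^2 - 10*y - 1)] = 4*(5 - y)/(-y^2 + 10*y + 1)^2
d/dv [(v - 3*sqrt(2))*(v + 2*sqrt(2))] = 2*v - sqrt(2)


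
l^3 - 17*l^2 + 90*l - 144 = (l - 8)*(l - 6)*(l - 3)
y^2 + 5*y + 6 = (y + 2)*(y + 3)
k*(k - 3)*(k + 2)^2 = k^4 + k^3 - 8*k^2 - 12*k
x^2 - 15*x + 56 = (x - 8)*(x - 7)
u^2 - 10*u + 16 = (u - 8)*(u - 2)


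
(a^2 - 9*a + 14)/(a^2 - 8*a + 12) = (a - 7)/(a - 6)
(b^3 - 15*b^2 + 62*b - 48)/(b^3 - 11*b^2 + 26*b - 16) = (b - 6)/(b - 2)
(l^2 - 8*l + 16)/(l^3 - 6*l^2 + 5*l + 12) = (l - 4)/(l^2 - 2*l - 3)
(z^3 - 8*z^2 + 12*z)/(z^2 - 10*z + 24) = z*(z - 2)/(z - 4)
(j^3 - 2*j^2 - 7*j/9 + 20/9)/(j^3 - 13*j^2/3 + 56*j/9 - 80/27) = 3*(j + 1)/(3*j - 4)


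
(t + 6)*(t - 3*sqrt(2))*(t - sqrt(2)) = t^3 - 4*sqrt(2)*t^2 + 6*t^2 - 24*sqrt(2)*t + 6*t + 36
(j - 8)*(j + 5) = j^2 - 3*j - 40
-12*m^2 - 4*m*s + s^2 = (-6*m + s)*(2*m + s)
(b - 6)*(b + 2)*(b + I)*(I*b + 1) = I*b^4 - 4*I*b^3 - 11*I*b^2 - 4*I*b - 12*I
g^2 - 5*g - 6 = (g - 6)*(g + 1)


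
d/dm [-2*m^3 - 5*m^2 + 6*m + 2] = -6*m^2 - 10*m + 6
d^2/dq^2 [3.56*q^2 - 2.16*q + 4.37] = 7.12000000000000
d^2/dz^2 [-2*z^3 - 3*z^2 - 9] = -12*z - 6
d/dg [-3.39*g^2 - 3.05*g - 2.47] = -6.78*g - 3.05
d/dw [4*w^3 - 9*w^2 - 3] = 6*w*(2*w - 3)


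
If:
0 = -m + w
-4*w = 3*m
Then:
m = 0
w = 0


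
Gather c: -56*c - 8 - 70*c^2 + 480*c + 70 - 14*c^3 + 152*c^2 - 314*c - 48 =-14*c^3 + 82*c^2 + 110*c + 14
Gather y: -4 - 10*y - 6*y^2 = -6*y^2 - 10*y - 4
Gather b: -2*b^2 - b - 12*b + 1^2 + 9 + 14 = -2*b^2 - 13*b + 24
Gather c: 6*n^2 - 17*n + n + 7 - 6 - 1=6*n^2 - 16*n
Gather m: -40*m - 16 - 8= -40*m - 24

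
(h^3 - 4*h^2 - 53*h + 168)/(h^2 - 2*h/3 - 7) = 3*(h^2 - h - 56)/(3*h + 7)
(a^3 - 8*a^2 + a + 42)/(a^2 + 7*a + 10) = (a^2 - 10*a + 21)/(a + 5)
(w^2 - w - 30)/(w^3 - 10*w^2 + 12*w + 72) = (w + 5)/(w^2 - 4*w - 12)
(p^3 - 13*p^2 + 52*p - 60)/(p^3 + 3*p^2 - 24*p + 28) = (p^2 - 11*p + 30)/(p^2 + 5*p - 14)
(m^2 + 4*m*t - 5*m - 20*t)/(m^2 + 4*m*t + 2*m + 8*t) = (m - 5)/(m + 2)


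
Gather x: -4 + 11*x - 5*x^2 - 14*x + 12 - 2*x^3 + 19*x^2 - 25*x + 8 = -2*x^3 + 14*x^2 - 28*x + 16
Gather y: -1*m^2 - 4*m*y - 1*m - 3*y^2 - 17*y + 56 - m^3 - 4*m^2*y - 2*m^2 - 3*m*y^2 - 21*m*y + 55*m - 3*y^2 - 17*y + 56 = -m^3 - 3*m^2 + 54*m + y^2*(-3*m - 6) + y*(-4*m^2 - 25*m - 34) + 112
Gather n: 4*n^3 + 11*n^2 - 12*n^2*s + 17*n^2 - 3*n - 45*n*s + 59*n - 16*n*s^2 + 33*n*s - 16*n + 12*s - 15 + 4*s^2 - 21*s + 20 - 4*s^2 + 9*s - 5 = 4*n^3 + n^2*(28 - 12*s) + n*(-16*s^2 - 12*s + 40)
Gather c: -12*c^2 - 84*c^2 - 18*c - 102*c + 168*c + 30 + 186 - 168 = -96*c^2 + 48*c + 48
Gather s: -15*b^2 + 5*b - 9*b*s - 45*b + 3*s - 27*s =-15*b^2 - 40*b + s*(-9*b - 24)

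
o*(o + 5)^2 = o^3 + 10*o^2 + 25*o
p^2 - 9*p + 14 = (p - 7)*(p - 2)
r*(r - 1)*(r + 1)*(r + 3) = r^4 + 3*r^3 - r^2 - 3*r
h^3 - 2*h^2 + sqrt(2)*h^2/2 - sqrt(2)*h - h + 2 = (h - 2)*(h - sqrt(2)/2)*(h + sqrt(2))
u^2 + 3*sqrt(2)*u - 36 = (u - 3*sqrt(2))*(u + 6*sqrt(2))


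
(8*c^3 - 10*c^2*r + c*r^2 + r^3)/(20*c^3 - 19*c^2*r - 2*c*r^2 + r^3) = (-2*c + r)/(-5*c + r)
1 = 1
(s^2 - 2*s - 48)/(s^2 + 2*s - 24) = (s - 8)/(s - 4)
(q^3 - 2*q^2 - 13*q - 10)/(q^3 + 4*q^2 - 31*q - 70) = (q + 1)/(q + 7)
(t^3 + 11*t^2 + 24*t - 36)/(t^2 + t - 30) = (t^2 + 5*t - 6)/(t - 5)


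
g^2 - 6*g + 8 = (g - 4)*(g - 2)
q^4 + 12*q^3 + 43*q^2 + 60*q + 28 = (q + 1)*(q + 2)^2*(q + 7)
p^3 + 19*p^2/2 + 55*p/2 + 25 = (p + 2)*(p + 5/2)*(p + 5)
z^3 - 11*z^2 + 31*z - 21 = (z - 7)*(z - 3)*(z - 1)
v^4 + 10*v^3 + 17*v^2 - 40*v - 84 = (v - 2)*(v + 2)*(v + 3)*(v + 7)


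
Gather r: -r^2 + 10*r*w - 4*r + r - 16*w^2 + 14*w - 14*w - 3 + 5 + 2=-r^2 + r*(10*w - 3) - 16*w^2 + 4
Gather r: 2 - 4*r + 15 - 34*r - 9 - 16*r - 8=-54*r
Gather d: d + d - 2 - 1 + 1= 2*d - 2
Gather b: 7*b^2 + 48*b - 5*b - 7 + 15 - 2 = 7*b^2 + 43*b + 6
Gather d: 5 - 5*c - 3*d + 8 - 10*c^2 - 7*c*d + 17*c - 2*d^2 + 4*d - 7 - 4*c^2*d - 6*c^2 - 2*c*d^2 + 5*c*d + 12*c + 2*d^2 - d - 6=-16*c^2 - 2*c*d^2 + 24*c + d*(-4*c^2 - 2*c)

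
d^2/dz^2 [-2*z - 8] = 0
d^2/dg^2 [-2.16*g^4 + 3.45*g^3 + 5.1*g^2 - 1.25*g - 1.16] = -25.92*g^2 + 20.7*g + 10.2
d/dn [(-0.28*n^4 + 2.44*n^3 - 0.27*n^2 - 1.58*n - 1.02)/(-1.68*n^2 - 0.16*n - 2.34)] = (0.9408*n^5 - 3.9648*n^4 + 1.84*n^3 - 19.74*n^2 - 2.1636*n + 3.534)/(2.8224*n^4 + 0.5376*n^3 + 7.888*n^2 + 0.7488*n + 5.4756)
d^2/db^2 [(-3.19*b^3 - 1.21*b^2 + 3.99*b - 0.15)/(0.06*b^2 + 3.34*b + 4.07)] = (-69.101036*b^3 - 258.41568*b^2 - 323.078694*b - 151.839002)/(0.000216*b^6 + 0.036072*b^5 + 2.051964*b^4 + 42.153472*b^3 + 139.191558*b^2 + 165.980298*b + 67.419143)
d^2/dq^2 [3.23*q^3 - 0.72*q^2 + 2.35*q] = 19.38*q - 1.44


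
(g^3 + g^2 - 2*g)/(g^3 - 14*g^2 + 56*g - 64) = g*(g^2 + g - 2)/(g^3 - 14*g^2 + 56*g - 64)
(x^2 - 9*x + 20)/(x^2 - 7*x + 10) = (x - 4)/(x - 2)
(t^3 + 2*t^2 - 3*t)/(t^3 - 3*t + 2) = t*(t + 3)/(t^2 + t - 2)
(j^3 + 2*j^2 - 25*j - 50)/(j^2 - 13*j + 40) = (j^2 + 7*j + 10)/(j - 8)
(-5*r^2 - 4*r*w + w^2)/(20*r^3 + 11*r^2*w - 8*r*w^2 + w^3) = -1/(4*r - w)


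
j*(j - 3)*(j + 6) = j^3 + 3*j^2 - 18*j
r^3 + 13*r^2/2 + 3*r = r*(r + 1/2)*(r + 6)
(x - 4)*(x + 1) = x^2 - 3*x - 4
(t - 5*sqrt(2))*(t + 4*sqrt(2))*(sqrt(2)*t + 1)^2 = 2*t^4 - 83*t^2 - 81*sqrt(2)*t - 40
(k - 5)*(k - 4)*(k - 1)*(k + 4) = k^4 - 6*k^3 - 11*k^2 + 96*k - 80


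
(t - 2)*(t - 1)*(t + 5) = t^3 + 2*t^2 - 13*t + 10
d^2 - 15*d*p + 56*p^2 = (d - 8*p)*(d - 7*p)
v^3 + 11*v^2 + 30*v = v*(v + 5)*(v + 6)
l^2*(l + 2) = l^3 + 2*l^2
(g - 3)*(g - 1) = g^2 - 4*g + 3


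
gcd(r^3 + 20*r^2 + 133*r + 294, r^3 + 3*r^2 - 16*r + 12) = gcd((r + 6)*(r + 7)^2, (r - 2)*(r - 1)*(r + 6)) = r + 6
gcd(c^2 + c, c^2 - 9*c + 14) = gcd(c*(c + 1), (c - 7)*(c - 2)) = 1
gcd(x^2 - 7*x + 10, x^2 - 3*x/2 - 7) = 1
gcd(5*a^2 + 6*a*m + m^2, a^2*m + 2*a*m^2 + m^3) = a + m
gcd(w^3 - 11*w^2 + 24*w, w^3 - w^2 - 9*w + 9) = w - 3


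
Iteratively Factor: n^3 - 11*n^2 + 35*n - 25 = (n - 5)*(n^2 - 6*n + 5) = (n - 5)^2*(n - 1)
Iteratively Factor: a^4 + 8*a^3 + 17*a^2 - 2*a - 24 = (a + 4)*(a^3 + 4*a^2 + a - 6) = (a + 3)*(a + 4)*(a^2 + a - 2) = (a + 2)*(a + 3)*(a + 4)*(a - 1)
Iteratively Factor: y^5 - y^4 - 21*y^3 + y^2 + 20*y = (y + 1)*(y^4 - 2*y^3 - 19*y^2 + 20*y) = (y + 1)*(y + 4)*(y^3 - 6*y^2 + 5*y) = y*(y + 1)*(y + 4)*(y^2 - 6*y + 5) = y*(y - 1)*(y + 1)*(y + 4)*(y - 5)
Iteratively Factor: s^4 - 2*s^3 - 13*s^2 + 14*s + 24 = (s + 1)*(s^3 - 3*s^2 - 10*s + 24) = (s + 1)*(s + 3)*(s^2 - 6*s + 8) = (s - 2)*(s + 1)*(s + 3)*(s - 4)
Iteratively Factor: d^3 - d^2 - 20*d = (d + 4)*(d^2 - 5*d) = (d - 5)*(d + 4)*(d)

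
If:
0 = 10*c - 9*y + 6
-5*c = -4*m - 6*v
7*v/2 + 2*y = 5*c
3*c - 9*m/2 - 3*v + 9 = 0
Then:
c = -1272/59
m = -42/59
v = -1032/59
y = -1374/59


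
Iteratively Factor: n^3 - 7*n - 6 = (n + 2)*(n^2 - 2*n - 3) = (n - 3)*(n + 2)*(n + 1)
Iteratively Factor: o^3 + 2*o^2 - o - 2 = (o + 1)*(o^2 + o - 2) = (o - 1)*(o + 1)*(o + 2)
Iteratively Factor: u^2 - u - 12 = (u - 4)*(u + 3)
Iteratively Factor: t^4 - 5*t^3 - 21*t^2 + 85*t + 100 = (t - 5)*(t^3 - 21*t - 20) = (t - 5)^2*(t^2 + 5*t + 4) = (t - 5)^2*(t + 4)*(t + 1)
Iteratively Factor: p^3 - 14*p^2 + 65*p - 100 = (p - 5)*(p^2 - 9*p + 20) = (p - 5)*(p - 4)*(p - 5)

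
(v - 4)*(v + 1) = v^2 - 3*v - 4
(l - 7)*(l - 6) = l^2 - 13*l + 42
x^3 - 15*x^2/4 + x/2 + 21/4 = (x - 3)*(x - 7/4)*(x + 1)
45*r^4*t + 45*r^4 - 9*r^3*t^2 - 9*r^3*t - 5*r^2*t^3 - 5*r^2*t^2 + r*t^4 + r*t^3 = (-5*r + t)*(-3*r + t)*(3*r + t)*(r*t + r)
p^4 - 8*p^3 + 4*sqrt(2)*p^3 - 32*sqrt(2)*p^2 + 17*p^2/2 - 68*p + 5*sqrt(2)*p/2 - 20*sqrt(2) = (p - 8)*(p + 5*sqrt(2)/2)*(sqrt(2)*p/2 + 1)*(sqrt(2)*p + 1)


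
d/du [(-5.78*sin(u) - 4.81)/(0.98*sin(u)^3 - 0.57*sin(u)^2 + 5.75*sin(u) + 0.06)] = (11.3288*sin(u)^3 + 10.8468*sin(u)^2 - 5.4834*sin(u) + 27.3107)*cos(u)/(0.9604*sin(u)^6 - 1.1172*sin(u)^5 + 11.5949*sin(u)^4 - 6.4374*sin(u)^3 + 32.9941*sin(u)^2 + 0.69*sin(u) + 0.0036)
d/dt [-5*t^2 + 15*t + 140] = 15 - 10*t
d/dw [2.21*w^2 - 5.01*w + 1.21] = 4.42*w - 5.01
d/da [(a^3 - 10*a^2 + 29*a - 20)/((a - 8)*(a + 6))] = (a^4 - 4*a^3 - 153*a^2 + 1000*a - 1432)/(a^4 - 4*a^3 - 92*a^2 + 192*a + 2304)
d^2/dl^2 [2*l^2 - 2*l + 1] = 4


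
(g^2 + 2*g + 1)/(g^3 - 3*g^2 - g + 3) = (g + 1)/(g^2 - 4*g + 3)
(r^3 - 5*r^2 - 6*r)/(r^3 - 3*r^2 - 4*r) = (r - 6)/(r - 4)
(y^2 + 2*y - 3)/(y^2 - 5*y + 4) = (y + 3)/(y - 4)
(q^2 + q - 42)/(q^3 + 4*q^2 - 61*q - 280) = (q - 6)/(q^2 - 3*q - 40)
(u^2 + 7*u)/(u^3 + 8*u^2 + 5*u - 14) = u/(u^2 + u - 2)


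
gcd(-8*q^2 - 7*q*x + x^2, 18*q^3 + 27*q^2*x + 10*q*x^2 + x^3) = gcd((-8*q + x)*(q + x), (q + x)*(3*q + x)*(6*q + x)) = q + x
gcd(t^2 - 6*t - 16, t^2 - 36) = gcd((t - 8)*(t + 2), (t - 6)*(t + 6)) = 1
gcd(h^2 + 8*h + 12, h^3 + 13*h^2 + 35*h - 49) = 1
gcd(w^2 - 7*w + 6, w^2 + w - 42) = w - 6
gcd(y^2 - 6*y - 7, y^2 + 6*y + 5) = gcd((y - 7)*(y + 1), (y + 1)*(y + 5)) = y + 1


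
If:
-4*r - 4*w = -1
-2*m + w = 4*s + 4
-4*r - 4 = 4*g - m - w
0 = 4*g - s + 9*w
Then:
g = -25*w/24 - 7/12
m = 8/3 - 55*w/6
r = 1/4 - w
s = 29*w/6 - 7/3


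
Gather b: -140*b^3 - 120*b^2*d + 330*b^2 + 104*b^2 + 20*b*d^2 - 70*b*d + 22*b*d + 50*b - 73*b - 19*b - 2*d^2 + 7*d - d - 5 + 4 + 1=-140*b^3 + b^2*(434 - 120*d) + b*(20*d^2 - 48*d - 42) - 2*d^2 + 6*d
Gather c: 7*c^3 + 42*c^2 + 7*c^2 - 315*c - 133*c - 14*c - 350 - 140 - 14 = 7*c^3 + 49*c^2 - 462*c - 504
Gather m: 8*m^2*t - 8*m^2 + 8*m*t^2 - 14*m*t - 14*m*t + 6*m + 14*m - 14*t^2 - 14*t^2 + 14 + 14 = m^2*(8*t - 8) + m*(8*t^2 - 28*t + 20) - 28*t^2 + 28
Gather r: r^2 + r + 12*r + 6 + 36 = r^2 + 13*r + 42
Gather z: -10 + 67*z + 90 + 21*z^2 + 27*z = 21*z^2 + 94*z + 80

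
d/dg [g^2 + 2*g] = 2*g + 2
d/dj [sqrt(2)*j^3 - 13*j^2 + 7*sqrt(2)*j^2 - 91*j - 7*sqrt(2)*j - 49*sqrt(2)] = 3*sqrt(2)*j^2 - 26*j + 14*sqrt(2)*j - 91 - 7*sqrt(2)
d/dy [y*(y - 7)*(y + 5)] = 3*y^2 - 4*y - 35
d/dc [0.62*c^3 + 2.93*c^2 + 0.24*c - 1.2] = 1.86*c^2 + 5.86*c + 0.24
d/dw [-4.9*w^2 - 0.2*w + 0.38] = -9.8*w - 0.2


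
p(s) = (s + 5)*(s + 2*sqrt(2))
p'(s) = 2*s + 2*sqrt(2) + 5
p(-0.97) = 7.49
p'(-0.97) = 5.89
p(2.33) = 37.81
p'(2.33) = 12.49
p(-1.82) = 3.21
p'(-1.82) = 4.19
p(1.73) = 30.68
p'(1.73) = 11.29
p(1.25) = 25.49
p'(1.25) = 10.33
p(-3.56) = -1.05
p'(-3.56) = 0.71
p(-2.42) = 1.05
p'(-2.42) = 2.99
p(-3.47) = -0.98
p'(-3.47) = 0.89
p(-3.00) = -0.34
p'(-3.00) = 1.83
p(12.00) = 252.08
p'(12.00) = 31.83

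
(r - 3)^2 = r^2 - 6*r + 9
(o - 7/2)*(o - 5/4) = o^2 - 19*o/4 + 35/8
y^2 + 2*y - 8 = (y - 2)*(y + 4)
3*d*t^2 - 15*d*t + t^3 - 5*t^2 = t*(3*d + t)*(t - 5)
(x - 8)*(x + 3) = x^2 - 5*x - 24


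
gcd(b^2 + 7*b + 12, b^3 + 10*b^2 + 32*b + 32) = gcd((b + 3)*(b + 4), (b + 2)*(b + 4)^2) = b + 4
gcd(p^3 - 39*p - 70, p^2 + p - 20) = p + 5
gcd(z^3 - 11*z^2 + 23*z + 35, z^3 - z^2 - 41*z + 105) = z - 5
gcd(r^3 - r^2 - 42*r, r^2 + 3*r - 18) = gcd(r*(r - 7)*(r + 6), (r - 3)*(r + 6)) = r + 6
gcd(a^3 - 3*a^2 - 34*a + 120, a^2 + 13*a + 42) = a + 6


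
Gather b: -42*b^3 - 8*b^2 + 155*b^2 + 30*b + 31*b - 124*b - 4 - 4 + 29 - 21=-42*b^3 + 147*b^2 - 63*b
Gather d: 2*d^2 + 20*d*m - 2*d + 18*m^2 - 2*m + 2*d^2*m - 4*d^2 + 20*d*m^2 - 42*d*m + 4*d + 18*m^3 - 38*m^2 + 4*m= d^2*(2*m - 2) + d*(20*m^2 - 22*m + 2) + 18*m^3 - 20*m^2 + 2*m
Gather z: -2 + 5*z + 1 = 5*z - 1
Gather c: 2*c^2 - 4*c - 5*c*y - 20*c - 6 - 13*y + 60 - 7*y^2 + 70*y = 2*c^2 + c*(-5*y - 24) - 7*y^2 + 57*y + 54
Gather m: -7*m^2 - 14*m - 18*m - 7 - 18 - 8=-7*m^2 - 32*m - 33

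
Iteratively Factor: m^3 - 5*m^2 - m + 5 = (m - 1)*(m^2 - 4*m - 5) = (m - 1)*(m + 1)*(m - 5)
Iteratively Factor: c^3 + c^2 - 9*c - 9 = (c + 1)*(c^2 - 9) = (c + 1)*(c + 3)*(c - 3)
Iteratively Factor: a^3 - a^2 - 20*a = (a)*(a^2 - a - 20) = a*(a - 5)*(a + 4)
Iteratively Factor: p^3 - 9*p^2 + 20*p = (p - 4)*(p^2 - 5*p) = p*(p - 4)*(p - 5)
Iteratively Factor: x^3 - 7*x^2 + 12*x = (x - 3)*(x^2 - 4*x) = x*(x - 3)*(x - 4)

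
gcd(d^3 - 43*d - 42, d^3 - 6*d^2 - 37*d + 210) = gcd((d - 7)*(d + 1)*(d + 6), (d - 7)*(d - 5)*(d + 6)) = d^2 - d - 42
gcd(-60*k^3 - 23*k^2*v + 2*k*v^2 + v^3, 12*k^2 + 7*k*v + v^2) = 12*k^2 + 7*k*v + v^2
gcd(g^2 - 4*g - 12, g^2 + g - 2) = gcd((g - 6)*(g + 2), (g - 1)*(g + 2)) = g + 2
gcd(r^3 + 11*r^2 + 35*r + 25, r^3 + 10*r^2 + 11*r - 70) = r + 5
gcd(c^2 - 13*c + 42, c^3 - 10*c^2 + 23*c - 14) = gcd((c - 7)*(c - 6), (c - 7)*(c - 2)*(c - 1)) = c - 7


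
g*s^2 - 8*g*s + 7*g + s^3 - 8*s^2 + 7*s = (g + s)*(s - 7)*(s - 1)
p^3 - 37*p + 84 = (p - 4)*(p - 3)*(p + 7)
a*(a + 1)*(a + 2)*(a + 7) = a^4 + 10*a^3 + 23*a^2 + 14*a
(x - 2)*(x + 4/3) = x^2 - 2*x/3 - 8/3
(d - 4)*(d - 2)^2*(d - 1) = d^4 - 9*d^3 + 28*d^2 - 36*d + 16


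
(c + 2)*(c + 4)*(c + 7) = c^3 + 13*c^2 + 50*c + 56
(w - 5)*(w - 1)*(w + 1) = w^3 - 5*w^2 - w + 5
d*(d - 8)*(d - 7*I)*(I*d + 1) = I*d^4 + 8*d^3 - 8*I*d^3 - 64*d^2 - 7*I*d^2 + 56*I*d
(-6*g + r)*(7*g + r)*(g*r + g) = -42*g^3*r - 42*g^3 + g^2*r^2 + g^2*r + g*r^3 + g*r^2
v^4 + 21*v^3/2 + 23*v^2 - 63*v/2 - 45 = (v - 3/2)*(v + 1)*(v + 5)*(v + 6)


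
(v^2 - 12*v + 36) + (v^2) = 2*v^2 - 12*v + 36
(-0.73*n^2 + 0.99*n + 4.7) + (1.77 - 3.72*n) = -0.73*n^2 - 2.73*n + 6.47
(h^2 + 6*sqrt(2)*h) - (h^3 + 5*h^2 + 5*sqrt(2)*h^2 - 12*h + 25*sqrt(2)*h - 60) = -h^3 - 5*sqrt(2)*h^2 - 4*h^2 - 19*sqrt(2)*h + 12*h + 60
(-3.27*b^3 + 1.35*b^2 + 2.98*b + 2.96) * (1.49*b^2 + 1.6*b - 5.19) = -4.8723*b^5 - 3.2205*b^4 + 23.5715*b^3 + 2.1719*b^2 - 10.7302*b - 15.3624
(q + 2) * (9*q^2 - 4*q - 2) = 9*q^3 + 14*q^2 - 10*q - 4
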